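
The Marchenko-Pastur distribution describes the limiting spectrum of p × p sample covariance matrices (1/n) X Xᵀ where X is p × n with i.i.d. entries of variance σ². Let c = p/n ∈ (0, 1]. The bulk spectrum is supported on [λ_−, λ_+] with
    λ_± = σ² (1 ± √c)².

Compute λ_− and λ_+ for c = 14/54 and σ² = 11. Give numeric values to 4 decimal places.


c = 14/54 = 0.259259; √c = 0.509175.
λ_− = σ² (1 − √c)² = 11 · (1 − 0.509175)² = 11 · (0.490825)² = 2.650000.
λ_+ = σ² (1 + √c)² = 11 · (1 + 0.509175)² = 11 · (1.509175)² = 25.053704.

Rounded to 4 decimal places: λ_− ≈ 2.6500, λ_+ ≈ 25.0537.


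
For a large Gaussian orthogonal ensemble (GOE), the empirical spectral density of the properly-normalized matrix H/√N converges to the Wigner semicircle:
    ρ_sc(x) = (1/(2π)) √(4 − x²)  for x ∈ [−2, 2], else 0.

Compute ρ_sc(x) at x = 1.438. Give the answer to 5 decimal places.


ρ_sc(x) = (1/(2π)) √(4 − x²). With x = 1.438:
  4 − x² = 4 − (1.438)² = 4 − 2.067844 = 1.932156.
  √(4 − x²) = 1.390020.
  1/(2π) = 0.159155.
  ρ_sc(1.438) = 0.159155 · 1.390020 = 0.221229.

Rounded to 5 decimal places: ρ_sc(1.438) ≈ 0.22123.


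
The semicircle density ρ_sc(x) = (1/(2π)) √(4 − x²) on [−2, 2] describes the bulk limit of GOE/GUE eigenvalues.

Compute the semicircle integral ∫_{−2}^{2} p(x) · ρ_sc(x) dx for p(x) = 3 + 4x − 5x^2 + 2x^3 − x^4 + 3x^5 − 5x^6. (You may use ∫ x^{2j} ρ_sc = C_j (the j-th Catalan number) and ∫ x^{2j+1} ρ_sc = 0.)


Write p(x) = Σ a_i x^i, split into monomials and integrate each against ρ_sc separately.
Using ∫ x^{2j} ρ_sc = C_j = (1/(j+1)) C(2j, j) (Catalan numbers) and ∫ x^{2j+1} ρ_sc = 0 (odd monomials vanish by symmetry):
  i = 0 (even): a_0 · C_{0} = 3 · 1 = 3
  i = 1 (odd): ∫ x^1 ρ_sc = 0 (vanishes)
  i = 2 (even): a_2 · C_{1} = -5 · 1 = -5
  i = 3 (odd): ∫ x^3 ρ_sc = 0 (vanishes)
  i = 4 (even): a_4 · C_{2} = -1 · 2 = -2
  i = 5 (odd): ∫ x^5 ρ_sc = 0 (vanishes)
  i = 6 (even): a_6 · C_{3} = -5 · 5 = -25

Summing the contributions: ∫_{−2}^{2} p(x) ρ_sc(x) dx = 3 + (-5) + (-2) + (-25) = -29.


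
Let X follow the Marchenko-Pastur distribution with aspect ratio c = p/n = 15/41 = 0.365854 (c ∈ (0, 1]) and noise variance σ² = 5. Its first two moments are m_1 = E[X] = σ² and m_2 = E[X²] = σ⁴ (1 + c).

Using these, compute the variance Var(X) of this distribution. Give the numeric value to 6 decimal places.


m_1 = E[X] = σ² = 5, so m_1² = 25.
m_2 = E[X²] = σ⁴ (1 + c) = 25 · (1 + 0.365854) = 25 · 1.365854 = 34.146341.
(Note m_2 − m_1² simplifies to c · σ⁴ = 0.365854 · 25.)

Var(X) = m_2 − m_1² = 34.146341 − 25 = 9.146341.


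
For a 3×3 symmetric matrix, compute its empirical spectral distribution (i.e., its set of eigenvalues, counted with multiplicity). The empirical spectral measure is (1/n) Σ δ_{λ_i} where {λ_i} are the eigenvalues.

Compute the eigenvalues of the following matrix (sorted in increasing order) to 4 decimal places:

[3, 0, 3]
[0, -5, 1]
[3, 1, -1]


Since M is real symmetric, all three eigenvalues are real; they are the roots of det(λI − M) = λ³ − (tr M) λ² + s λ − det M, where s is the sum of the principal 2×2 minors.
tr M = 3 + (-5) + (-1) = -3.
s = (3·(-5) − 0²) + (3·(-1) − 3²) + ((-5)·(-1) − 1²) = -15 + (-12) + 4 = -23.
det M (expand along row 1) = 3·4 − 0·(-3) + 3·15 = 57.
Characteristic polynomial: λ³ + 3λ² − 23λ − 57 = 0.
Substitute λ = y + (tr M)/3 = y − 1.000000 to remove the quadratic term: y³ + p·y + q = 0 with p = s − (tr M)²/3 = -26.000000 and q = −2(tr M)³/27 + (tr M)·s/3 − det M = -32.000000.
Three real roots ⇒ use the trigonometric (Viète) form: r = 2√(−p/3) = 5.887841, φ = arccos(3q/(p·r)) = arccos(0.627107) = 0.892962 rad.
y_k = r·cos(φ/3 − 2πk/3) for k = 0, 1, 2 gives y = 5.628935, -1.319036, -4.309899.
λ_k = y_k − 1.000000 gives λ = 4.6289, -2.3190, -5.3099 (check: the sum is -3.0000 = tr M).

Eigenvalues sorted in increasing order: [-5.3099, -2.3190, 4.6289].


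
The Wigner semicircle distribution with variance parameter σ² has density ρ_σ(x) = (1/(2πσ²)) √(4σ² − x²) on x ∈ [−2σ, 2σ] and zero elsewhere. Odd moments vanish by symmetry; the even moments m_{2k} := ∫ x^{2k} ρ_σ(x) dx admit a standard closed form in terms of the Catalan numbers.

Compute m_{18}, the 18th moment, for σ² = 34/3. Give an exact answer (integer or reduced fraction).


By the scaled semicircle moment identity, m_{2k} = σ^{2k} · C_k with k = 9.
C_9 = (1/(k+1)) · C(2k, k) = (1/10) · C(18, 9) = (1/10) · 48620 = 4862.
σ^{2k} = (σ²)^k = (34/3)^9 = 60716992766464/19683.

Therefore m_{18} = σ^{18} · C_9 = (60716992766464/19683) · 4862 = 295206018830547968/19683.


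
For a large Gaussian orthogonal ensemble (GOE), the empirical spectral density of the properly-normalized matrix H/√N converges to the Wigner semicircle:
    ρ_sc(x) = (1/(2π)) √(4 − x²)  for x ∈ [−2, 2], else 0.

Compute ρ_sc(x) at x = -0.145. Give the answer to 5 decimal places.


ρ_sc(x) = (1/(2π)) √(4 − x²). With x = -0.145:
  4 − x² = 4 − (-0.145)² = 4 − 0.021025 = 3.978975.
  √(4 − x²) = 1.994737.
  1/(2π) = 0.159155.
  ρ_sc(-0.145) = 0.159155 · 1.994737 = 0.317472.

Rounded to 5 decimal places: ρ_sc(-0.145) ≈ 0.31747.


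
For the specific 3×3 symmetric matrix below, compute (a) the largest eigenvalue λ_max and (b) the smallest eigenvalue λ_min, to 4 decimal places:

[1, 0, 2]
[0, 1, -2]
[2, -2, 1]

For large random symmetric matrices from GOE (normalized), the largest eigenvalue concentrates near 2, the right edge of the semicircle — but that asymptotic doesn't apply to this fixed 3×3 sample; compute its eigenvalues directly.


Since M is real symmetric, all three eigenvalues are real; they are the roots of det(λI − M) = λ³ − (tr M) λ² + s λ − det M, where s is the sum of the principal 2×2 minors.
tr M = 1 + 1 + 1 = 3.
s = (1·1 − 0²) + (1·1 − 2²) + (1·1 − (-2)²) = 1 + (-3) + (-3) = -5.
det M (expand along row 1) = 1·(-3) − 0·4 + 2·(-2) = -7.
Characteristic polynomial: λ³ − 3λ² − 5λ + 7 = 0.
Substitute λ = y + (tr M)/3 = y + 1.000000 to remove the quadratic term: y³ + p·y + q = 0 with p = s − (tr M)²/3 = -8.000000 and q = −2(tr M)³/27 + (tr M)·s/3 − det M = 0.000000.
Three real roots ⇒ use the trigonometric (Viète) form: r = 2√(−p/3) = 3.265986, φ = arccos(3q/(p·r)) = arccos(0.000000) = 1.570796 rad.
y_k = r·cos(φ/3 − 2πk/3) for k = 0, 1, 2 gives y = 2.828427, 0.000000, -2.828427.
λ_k = y_k + 1.000000 gives λ = 3.8284, 1.0000, -1.8284 (check: the sum is 3.0000 = tr M).

Hence λ_max = 3.8284 and λ_min = -1.8284.


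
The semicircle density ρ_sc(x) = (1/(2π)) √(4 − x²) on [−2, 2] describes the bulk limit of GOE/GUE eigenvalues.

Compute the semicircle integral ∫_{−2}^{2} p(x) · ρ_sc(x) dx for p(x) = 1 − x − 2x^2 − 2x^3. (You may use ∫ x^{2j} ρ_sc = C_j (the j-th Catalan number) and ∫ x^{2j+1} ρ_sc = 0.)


Write p(x) = Σ a_i x^i, split into monomials and integrate each against ρ_sc separately.
Using ∫ x^{2j} ρ_sc = C_j = (1/(j+1)) C(2j, j) (Catalan numbers) and ∫ x^{2j+1} ρ_sc = 0 (odd monomials vanish by symmetry):
  i = 0 (even): a_0 · C_{0} = 1 · 1 = 1
  i = 1 (odd): ∫ x^1 ρ_sc = 0 (vanishes)
  i = 2 (even): a_2 · C_{1} = -2 · 1 = -2
  i = 3 (odd): ∫ x^3 ρ_sc = 0 (vanishes)

Summing the contributions: ∫_{−2}^{2} p(x) ρ_sc(x) dx = 1 + (-2) = -1.


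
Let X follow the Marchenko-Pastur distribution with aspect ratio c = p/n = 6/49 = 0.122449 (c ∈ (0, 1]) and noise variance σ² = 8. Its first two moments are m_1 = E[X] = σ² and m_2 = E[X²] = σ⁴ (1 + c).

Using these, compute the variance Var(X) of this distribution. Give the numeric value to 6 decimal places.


m_1 = E[X] = σ² = 8, so m_1² = 64.
m_2 = E[X²] = σ⁴ (1 + c) = 64 · (1 + 0.122449) = 64 · 1.122449 = 71.836735.
(Note m_2 − m_1² simplifies to c · σ⁴ = 0.122449 · 64.)

Var(X) = m_2 − m_1² = 71.836735 − 64 = 7.836735.


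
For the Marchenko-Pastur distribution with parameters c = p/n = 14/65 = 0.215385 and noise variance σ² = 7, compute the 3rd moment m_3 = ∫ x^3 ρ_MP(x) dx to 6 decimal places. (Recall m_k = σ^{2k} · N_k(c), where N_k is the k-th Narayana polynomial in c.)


E[X³] = σ⁶ (1 + 3c + c²) (third MP moment). With σ² = 7 (so σ⁶ = 343) and c = 14/65 = 0.215385: E[X³] = 343 · (1 + 3·0.215385 + (0.215385)²) = 343 · 1.692544.

So E[X^3] = 580.542722.


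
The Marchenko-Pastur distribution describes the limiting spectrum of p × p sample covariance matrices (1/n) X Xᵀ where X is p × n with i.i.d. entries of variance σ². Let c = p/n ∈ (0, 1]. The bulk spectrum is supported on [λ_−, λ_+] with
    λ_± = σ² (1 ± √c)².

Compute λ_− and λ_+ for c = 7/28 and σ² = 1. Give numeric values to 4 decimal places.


c = 7/28 = 0.250000; √c = 0.500000.
λ_− = σ² (1 − √c)² = 1 · (1 − 0.500000)² = 1 · (0.500000)² = 0.250000.
λ_+ = σ² (1 + √c)² = 1 · (1 + 0.500000)² = 1 · (1.500000)² = 2.250000.

Rounded to 4 decimal places: λ_− ≈ 0.2500, λ_+ ≈ 2.2500.


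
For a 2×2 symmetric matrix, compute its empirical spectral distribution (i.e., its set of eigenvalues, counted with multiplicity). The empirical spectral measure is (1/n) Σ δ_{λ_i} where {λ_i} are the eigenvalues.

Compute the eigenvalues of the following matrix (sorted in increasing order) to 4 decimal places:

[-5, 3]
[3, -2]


Since M is real symmetric, both eigenvalues are real; they are the roots of det(λI − M) = λ² − (tr M) λ + det M.
tr M = -5 + (-2) = -7.
det M = (-5)·(-2) − 3² = 10 − 9 = 1.
Characteristic polynomial: λ² + 7λ + 1 = 0.
Discriminant Δ = (tr M)² − 4·det M = 49 − 4 = 45; √Δ = 6.708204.
λ = (tr M ± √Δ)/2 = (-7 ± 6.708204)/2, giving (tr M − √Δ)/2 = -6.8541 and (tr M + √Δ)/2 = -0.1459.

Eigenvalues sorted in increasing order: [-6.8541, -0.1459].


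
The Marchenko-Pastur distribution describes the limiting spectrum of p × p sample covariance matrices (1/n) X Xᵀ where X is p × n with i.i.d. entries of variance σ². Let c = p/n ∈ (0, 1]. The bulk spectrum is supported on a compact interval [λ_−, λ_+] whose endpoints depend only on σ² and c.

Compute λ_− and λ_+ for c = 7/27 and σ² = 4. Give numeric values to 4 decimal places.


c = 7/27 = 0.259259; √c = 0.509175.
λ_− = σ² (1 − √c)² = 4 · (1 − 0.509175)² = 4 · (0.490825)² = 0.963636.
λ_+ = σ² (1 + √c)² = 4 · (1 + 0.509175)² = 4 · (1.509175)² = 9.110438.

Rounded to 4 decimal places: λ_− ≈ 0.9636, λ_+ ≈ 9.1104.


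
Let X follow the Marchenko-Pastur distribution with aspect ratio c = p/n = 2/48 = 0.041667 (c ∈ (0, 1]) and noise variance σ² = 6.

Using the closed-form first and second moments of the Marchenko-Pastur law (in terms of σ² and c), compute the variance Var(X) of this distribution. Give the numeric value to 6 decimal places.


Recall the MP moments m_1 = E[X] = σ² and m_2 = E[X²] = σ⁴ (1 + c).
m_1 = E[X] = σ² = 6, so m_1² = 36.
m_2 = E[X²] = σ⁴ (1 + c) = 36 · (1 + 0.041667) = 36 · 1.041667 = 37.500000.
(Note m_2 − m_1² simplifies to c · σ⁴ = 0.041667 · 36.)

Var(X) = m_2 − m_1² = 37.500000 − 36 = 1.500000.


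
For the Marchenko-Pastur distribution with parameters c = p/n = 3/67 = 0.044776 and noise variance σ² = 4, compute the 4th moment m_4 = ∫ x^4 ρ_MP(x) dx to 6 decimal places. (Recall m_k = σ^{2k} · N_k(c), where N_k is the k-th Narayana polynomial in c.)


E[X⁴] = σ⁸ (1 + 6c + 6c² + c³) (fourth MP moment). With σ² = 4 (so σ⁸ = 256) and c = 3/67 = 0.044776: E[X⁴] = 256 · (1 + 6·0.044776 + 6·(0.044776)² + (0.044776)³) = 256 · 1.280776.

So E[X^4] = 327.878629.


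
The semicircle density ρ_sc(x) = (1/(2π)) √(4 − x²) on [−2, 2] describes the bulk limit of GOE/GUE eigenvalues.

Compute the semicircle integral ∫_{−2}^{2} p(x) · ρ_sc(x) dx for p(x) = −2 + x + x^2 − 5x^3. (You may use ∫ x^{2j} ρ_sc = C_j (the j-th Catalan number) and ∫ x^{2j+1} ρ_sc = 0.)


Write p(x) = Σ a_i x^i, split into monomials and integrate each against ρ_sc separately.
Using ∫ x^{2j} ρ_sc = C_j = (1/(j+1)) C(2j, j) (Catalan numbers) and ∫ x^{2j+1} ρ_sc = 0 (odd monomials vanish by symmetry):
  i = 0 (even): a_0 · C_{0} = -2 · 1 = -2
  i = 1 (odd): ∫ x^1 ρ_sc = 0 (vanishes)
  i = 2 (even): a_2 · C_{1} = 1 · 1 = 1
  i = 3 (odd): ∫ x^3 ρ_sc = 0 (vanishes)

Summing the contributions: ∫_{−2}^{2} p(x) ρ_sc(x) dx = (-2) + 1 = -1.


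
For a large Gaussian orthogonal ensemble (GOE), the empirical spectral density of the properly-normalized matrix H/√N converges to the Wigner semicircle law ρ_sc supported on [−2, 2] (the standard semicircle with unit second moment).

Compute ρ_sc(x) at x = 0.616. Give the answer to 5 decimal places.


ρ_sc(x) = (1/(2π)) √(4 − x²). With x = 0.616:
  4 − x² = 4 − (0.616)² = 4 − 0.379456 = 3.620544.
  √(4 − x²) = 1.902773.
  1/(2π) = 0.159155.
  ρ_sc(0.616) = 0.159155 · 1.902773 = 0.302836.

Rounded to 5 decimal places: ρ_sc(0.616) ≈ 0.30284.


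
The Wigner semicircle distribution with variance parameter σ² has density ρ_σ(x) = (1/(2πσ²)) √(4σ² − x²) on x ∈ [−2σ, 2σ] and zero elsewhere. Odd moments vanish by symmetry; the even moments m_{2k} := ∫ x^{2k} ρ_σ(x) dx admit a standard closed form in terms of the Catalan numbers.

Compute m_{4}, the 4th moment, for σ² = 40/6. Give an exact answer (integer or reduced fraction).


By the scaled semicircle moment identity, m_{2k} = σ^{2k} · C_k with k = 2.
C_2 = (1/(k+1)) · C(2k, k) = (1/3) · C(4, 2) = (1/3) · 6 = 2.
σ^{2k} = (σ²)^k = (40/6)^2 = 400/9.

Therefore m_{4} = σ^{4} · C_2 = (400/9) · 2 = 800/9.


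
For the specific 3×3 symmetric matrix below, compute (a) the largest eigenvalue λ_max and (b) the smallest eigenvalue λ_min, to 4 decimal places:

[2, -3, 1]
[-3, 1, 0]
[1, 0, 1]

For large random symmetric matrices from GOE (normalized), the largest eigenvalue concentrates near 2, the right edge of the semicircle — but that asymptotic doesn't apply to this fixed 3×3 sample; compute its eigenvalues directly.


Since M is real symmetric, all three eigenvalues are real; they are the roots of det(λI − M) = λ³ − (tr M) λ² + s λ − det M, where s is the sum of the principal 2×2 minors.
tr M = 2 + 1 + 1 = 4.
s = (2·1 − (-3)²) + (2·1 − 1²) + (1·1 − 0²) = -7 + 1 + 1 = -5.
det M (expand along row 1) = 2·1 − (-3)·(-3) + 1·(-1) = -8.
Characteristic polynomial: λ³ − 4λ² − 5λ + 8 = 0.
Substitute λ = y + (tr M)/3 = y + 1.333333 to remove the quadratic term: y³ + p·y + q = 0 with p = s − (tr M)²/3 = -10.333333 and q = −2(tr M)³/27 + (tr M)·s/3 − det M = -3.407407.
Three real roots ⇒ use the trigonometric (Viète) form: r = 2√(−p/3) = 3.711843, φ = arccos(3q/(p·r)) = arccos(0.266511) = 1.301025 rad.
y_k = r·cos(φ/3 − 2πk/3) for k = 0, 1, 2 gives y = 3.368229, -0.333333, -3.034895.
λ_k = y_k + 1.333333 gives λ = 4.7016, 1.0000, -1.7016 (check: the sum is 4.0000 = tr M).

Hence λ_max = 4.7016 and λ_min = -1.7016.


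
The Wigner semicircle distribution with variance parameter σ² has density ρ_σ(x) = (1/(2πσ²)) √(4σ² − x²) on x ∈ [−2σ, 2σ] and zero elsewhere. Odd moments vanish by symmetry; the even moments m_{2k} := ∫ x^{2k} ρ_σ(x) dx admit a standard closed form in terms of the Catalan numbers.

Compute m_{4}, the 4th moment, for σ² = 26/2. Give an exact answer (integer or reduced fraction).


By the scaled semicircle moment identity, m_{2k} = σ^{2k} · C_k with k = 2.
C_2 = (1/(k+1)) · C(2k, k) = (1/3) · C(4, 2) = (1/3) · 6 = 2.
σ^{2k} = (σ²)^k = (26/2)^2 = 169.

Therefore m_{4} = σ^{4} · C_2 = 169 · 2 = 338.


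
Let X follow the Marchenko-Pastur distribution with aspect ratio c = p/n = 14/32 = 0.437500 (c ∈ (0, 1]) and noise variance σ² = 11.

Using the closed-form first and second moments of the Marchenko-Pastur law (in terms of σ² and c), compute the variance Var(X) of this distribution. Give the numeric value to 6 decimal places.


Recall the MP moments m_1 = E[X] = σ² and m_2 = E[X²] = σ⁴ (1 + c).
m_1 = E[X] = σ² = 11, so m_1² = 121.
m_2 = E[X²] = σ⁴ (1 + c) = 121 · (1 + 0.437500) = 121 · 1.437500 = 173.937500.
(Note m_2 − m_1² simplifies to c · σ⁴ = 0.437500 · 121.)

Var(X) = m_2 − m_1² = 173.937500 − 121 = 52.937500.


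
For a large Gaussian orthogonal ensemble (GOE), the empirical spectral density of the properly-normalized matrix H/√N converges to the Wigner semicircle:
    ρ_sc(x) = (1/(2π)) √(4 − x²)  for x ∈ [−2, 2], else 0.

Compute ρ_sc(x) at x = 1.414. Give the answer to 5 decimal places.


ρ_sc(x) = (1/(2π)) √(4 − x²). With x = 1.414:
  4 − x² = 4 − (1.414)² = 4 − 1.999396 = 2.000604.
  √(4 − x²) = 1.414427.
  1/(2π) = 0.159155.
  ρ_sc(1.414) = 0.159155 · 1.414427 = 0.225113.

Rounded to 5 decimal places: ρ_sc(1.414) ≈ 0.22511.


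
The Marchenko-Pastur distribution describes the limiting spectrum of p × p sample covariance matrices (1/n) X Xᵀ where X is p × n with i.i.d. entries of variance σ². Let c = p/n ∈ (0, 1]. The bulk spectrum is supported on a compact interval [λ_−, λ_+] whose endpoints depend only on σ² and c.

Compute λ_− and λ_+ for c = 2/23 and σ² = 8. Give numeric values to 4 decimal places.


c = 2/23 = 0.086957; √c = 0.294884.
λ_− = σ² (1 − √c)² = 8 · (1 − 0.294884)² = 8 · (0.705116)² = 3.977510.
λ_+ = σ² (1 + √c)² = 8 · (1 + 0.294884)² = 8 · (1.294884)² = 13.413795.

Rounded to 4 decimal places: λ_− ≈ 3.9775, λ_+ ≈ 13.4138.


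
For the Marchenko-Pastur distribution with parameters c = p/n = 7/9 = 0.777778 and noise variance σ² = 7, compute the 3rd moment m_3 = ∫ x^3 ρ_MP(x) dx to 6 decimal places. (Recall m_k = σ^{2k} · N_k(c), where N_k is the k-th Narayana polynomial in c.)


E[X³] = σ⁶ (1 + 3c + c²) (third MP moment). With σ² = 7 (so σ⁶ = 343) and c = 7/9 = 0.777778: E[X³] = 343 · (1 + 3·0.777778 + (0.777778)²) = 343 · 3.938272.

So E[X^3] = 1350.827160.


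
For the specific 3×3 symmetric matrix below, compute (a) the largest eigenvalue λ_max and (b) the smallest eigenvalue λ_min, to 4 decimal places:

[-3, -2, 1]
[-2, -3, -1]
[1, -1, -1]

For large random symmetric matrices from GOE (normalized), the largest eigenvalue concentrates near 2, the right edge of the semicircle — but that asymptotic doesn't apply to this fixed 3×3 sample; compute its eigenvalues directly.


Since M is real symmetric, all three eigenvalues are real; they are the roots of det(λI − M) = λ³ − (tr M) λ² + s λ − det M, where s is the sum of the principal 2×2 minors.
tr M = -3 + (-3) + (-1) = -7.
s = ((-3)·(-3) − (-2)²) + ((-3)·(-1) − 1²) + ((-3)·(-1) − (-1)²) = 5 + 2 + 2 = 9.
det M (expand along row 1) = (-3)·2 − (-2)·3 + 1·5 = 5.
Characteristic polynomial: λ³ + 7λ² + 9λ − 5 = 0.
Substitute λ = y + (tr M)/3 = y − 2.333333 to remove the quadratic term: y³ + p·y + q = 0 with p = s − (tr M)²/3 = -7.333333 and q = −2(tr M)³/27 + (tr M)·s/3 − det M = -0.592593.
Three real roots ⇒ use the trigonometric (Viète) form: r = 2√(−p/3) = 3.126944, φ = arccos(3q/(p·r)) = arccos(0.077528) = 1.493191 rad.
y_k = r·cos(φ/3 − 2πk/3) for k = 0, 1, 2 gives y = 2.747547, -0.080880, -2.666667.
λ_k = y_k − 2.333333 gives λ = 0.4142, -2.4142, -5.0000 (check: the sum is -7.0000 = tr M).

Hence λ_max = 0.4142 and λ_min = -5.0000.


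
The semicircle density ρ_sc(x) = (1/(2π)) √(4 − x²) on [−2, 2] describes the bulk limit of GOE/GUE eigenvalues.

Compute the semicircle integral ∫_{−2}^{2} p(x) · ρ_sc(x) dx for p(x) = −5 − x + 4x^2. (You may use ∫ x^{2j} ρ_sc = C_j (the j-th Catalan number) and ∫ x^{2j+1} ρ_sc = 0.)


Write p(x) = Σ a_i x^i, split into monomials and integrate each against ρ_sc separately.
Using ∫ x^{2j} ρ_sc = C_j = (1/(j+1)) C(2j, j) (Catalan numbers) and ∫ x^{2j+1} ρ_sc = 0 (odd monomials vanish by symmetry):
  i = 0 (even): a_0 · C_{0} = -5 · 1 = -5
  i = 1 (odd): ∫ x^1 ρ_sc = 0 (vanishes)
  i = 2 (even): a_2 · C_{1} = 4 · 1 = 4

Summing the contributions: ∫_{−2}^{2} p(x) ρ_sc(x) dx = (-5) + 4 = -1.


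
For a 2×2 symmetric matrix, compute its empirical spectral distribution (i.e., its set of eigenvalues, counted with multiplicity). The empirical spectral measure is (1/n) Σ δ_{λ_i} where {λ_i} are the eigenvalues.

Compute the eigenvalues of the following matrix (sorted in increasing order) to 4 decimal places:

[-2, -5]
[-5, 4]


Since M is real symmetric, both eigenvalues are real; they are the roots of det(λI − M) = λ² − (tr M) λ + det M.
tr M = -2 + 4 = 2.
det M = (-2)·4 − (-5)² = -8 − 25 = -33.
Characteristic polynomial: λ² − 2λ − 33 = 0.
Discriminant Δ = (tr M)² − 4·det M = 4 − (-132) = 136; √Δ = 11.661904.
λ = (tr M ± √Δ)/2 = (2 ± 11.661904)/2, giving (tr M − √Δ)/2 = -4.8310 and (tr M + √Δ)/2 = 6.8310.

Eigenvalues sorted in increasing order: [-4.8310, 6.8310].


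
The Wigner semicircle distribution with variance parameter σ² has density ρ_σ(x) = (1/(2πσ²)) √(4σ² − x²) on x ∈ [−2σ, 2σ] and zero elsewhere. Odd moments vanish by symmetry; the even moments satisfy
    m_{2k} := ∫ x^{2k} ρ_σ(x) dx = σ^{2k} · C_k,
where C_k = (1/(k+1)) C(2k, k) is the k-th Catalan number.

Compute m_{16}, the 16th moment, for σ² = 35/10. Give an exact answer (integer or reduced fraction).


By the scaled semicircle moment identity, m_{2k} = σ^{2k} · C_k with k = 8.
C_8 = (1/(k+1)) · C(2k, k) = (1/9) · C(16, 8) = (1/9) · 12870 = 1430.
σ^{2k} = (σ²)^k = (35/10)^8 = 5764801/256.

Therefore m_{16} = σ^{16} · C_8 = (5764801/256) · 1430 = 4121832715/128.


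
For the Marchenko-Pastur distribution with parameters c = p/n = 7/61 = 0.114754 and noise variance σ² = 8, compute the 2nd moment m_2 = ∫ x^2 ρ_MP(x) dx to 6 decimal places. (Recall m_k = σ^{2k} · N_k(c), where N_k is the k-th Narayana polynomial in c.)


E[X²] = σ⁴ (1 + c) (second MP moment). With σ² = 8 (so σ⁴ = 64) and c = 7/61 = 0.114754: E[X²] = 64 · (1 + 0.114754) = 64 · 1.114754.

So E[X^2] = 71.344262.


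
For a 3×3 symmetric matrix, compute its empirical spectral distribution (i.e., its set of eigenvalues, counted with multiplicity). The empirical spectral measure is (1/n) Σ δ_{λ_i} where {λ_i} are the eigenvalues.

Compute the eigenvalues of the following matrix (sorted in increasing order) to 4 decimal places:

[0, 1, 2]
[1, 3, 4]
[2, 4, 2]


Since M is real symmetric, all three eigenvalues are real; they are the roots of det(λI − M) = λ³ − (tr M) λ² + s λ − det M, where s is the sum of the principal 2×2 minors.
tr M = 0 + 3 + 2 = 5.
s = (0·3 − 1²) + (0·2 − 2²) + (3·2 − 4²) = -1 + (-4) + (-10) = -15.
det M (expand along row 1) = 0·(-10) − 1·(-6) + 2·(-2) = 2.
Characteristic polynomial: λ³ − 5λ² − 15λ − 2 = 0.
Substitute λ = y + (tr M)/3 = y + 1.666667 to remove the quadratic term: y³ + p·y + q = 0 with p = s − (tr M)²/3 = -23.333333 and q = −2(tr M)³/27 + (tr M)·s/3 − det M = -36.259259.
Three real roots ⇒ use the trigonometric (Viète) form: r = 2√(−p/3) = 5.577734, φ = arccos(3q/(p·r)) = arccos(0.835806) = 0.581197 rad.
y_k = r·cos(φ/3 − 2πk/3) for k = 0, 1, 2 gives y = 5.473388, -1.806722, -3.666667.
λ_k = y_k + 1.666667 gives λ = 7.1401, -0.1401, -2.0000 (check: the sum is 5.0000 = tr M).

Eigenvalues sorted in increasing order: [-2.0000, -0.1401, 7.1401].


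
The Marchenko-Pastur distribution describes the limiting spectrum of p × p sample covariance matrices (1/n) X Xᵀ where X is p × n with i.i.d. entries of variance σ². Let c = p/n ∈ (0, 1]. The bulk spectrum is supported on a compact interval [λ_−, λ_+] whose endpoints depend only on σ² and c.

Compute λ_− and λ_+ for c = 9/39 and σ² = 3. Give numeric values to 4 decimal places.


c = 9/39 = 0.230769; √c = 0.480384.
λ_− = σ² (1 − √c)² = 3 · (1 − 0.480384)² = 3 · (0.519616)² = 0.810001.
λ_+ = σ² (1 + √c)² = 3 · (1 + 0.480384)² = 3 · (1.480384)² = 6.574614.

Rounded to 4 decimal places: λ_− ≈ 0.8100, λ_+ ≈ 6.5746.


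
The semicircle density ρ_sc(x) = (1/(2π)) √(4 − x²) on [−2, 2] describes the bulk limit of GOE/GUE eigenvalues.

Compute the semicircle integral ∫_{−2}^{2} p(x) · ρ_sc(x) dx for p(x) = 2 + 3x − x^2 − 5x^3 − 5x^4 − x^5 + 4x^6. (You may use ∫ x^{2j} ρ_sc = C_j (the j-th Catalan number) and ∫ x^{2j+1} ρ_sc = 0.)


Write p(x) = Σ a_i x^i, split into monomials and integrate each against ρ_sc separately.
Using ∫ x^{2j} ρ_sc = C_j = (1/(j+1)) C(2j, j) (Catalan numbers) and ∫ x^{2j+1} ρ_sc = 0 (odd monomials vanish by symmetry):
  i = 0 (even): a_0 · C_{0} = 2 · 1 = 2
  i = 1 (odd): ∫ x^1 ρ_sc = 0 (vanishes)
  i = 2 (even): a_2 · C_{1} = -1 · 1 = -1
  i = 3 (odd): ∫ x^3 ρ_sc = 0 (vanishes)
  i = 4 (even): a_4 · C_{2} = -5 · 2 = -10
  i = 5 (odd): ∫ x^5 ρ_sc = 0 (vanishes)
  i = 6 (even): a_6 · C_{3} = 4 · 5 = 20

Summing the contributions: ∫_{−2}^{2} p(x) ρ_sc(x) dx = 2 + (-1) + (-10) + 20 = 11.


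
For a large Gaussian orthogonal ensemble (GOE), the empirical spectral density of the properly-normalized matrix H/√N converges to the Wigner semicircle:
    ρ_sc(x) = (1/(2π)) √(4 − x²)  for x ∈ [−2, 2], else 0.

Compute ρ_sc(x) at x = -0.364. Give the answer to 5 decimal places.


ρ_sc(x) = (1/(2π)) √(4 − x²). With x = -0.364:
  4 − x² = 4 − (-0.364)² = 4 − 0.132496 = 3.867504.
  √(4 − x²) = 1.966597.
  1/(2π) = 0.159155.
  ρ_sc(-0.364) = 0.159155 · 1.966597 = 0.312994.

Rounded to 5 decimal places: ρ_sc(-0.364) ≈ 0.31299.


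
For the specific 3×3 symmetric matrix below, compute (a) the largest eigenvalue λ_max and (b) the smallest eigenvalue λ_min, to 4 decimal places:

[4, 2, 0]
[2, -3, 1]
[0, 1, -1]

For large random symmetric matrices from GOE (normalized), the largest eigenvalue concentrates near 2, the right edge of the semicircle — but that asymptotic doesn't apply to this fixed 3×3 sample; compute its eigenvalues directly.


Since M is real symmetric, all three eigenvalues are real; they are the roots of det(λI − M) = λ³ − (tr M) λ² + s λ − det M, where s is the sum of the principal 2×2 minors.
tr M = 4 + (-3) + (-1) = 0.
s = (4·(-3) − 2²) + (4·(-1) − 0²) + ((-3)·(-1) − 1²) = -16 + (-4) + 2 = -18.
det M (expand along row 1) = 4·2 − 2·(-2) + 0·2 = 12.
Characteristic polynomial: λ³ − 18λ − 12 = 0.
Substitute λ = y + (tr M)/3 = y + 0.000000 to remove the quadratic term: y³ + p·y + q = 0 with p = s − (tr M)²/3 = -18.000000 and q = −2(tr M)³/27 + (tr M)·s/3 − det M = -12.000000.
Three real roots ⇒ use the trigonometric (Viète) form: r = 2√(−p/3) = 4.898979, φ = arccos(3q/(p·r)) = arccos(0.408248) = 1.150262 rad.
y_k = r·cos(φ/3 − 2πk/3) for k = 0, 1, 2 gives y = 4.543267, -0.684483, -3.858784.
λ_k = y_k + 0.000000 gives λ = 4.5433, -0.6845, -3.8588 (check: the sum is 0.0000 = tr M).

Hence λ_max = 4.5433 and λ_min = -3.8588.


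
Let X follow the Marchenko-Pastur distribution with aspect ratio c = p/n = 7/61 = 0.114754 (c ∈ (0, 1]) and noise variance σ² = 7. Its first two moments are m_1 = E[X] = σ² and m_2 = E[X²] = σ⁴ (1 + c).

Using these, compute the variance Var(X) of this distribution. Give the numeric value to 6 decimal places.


m_1 = E[X] = σ² = 7, so m_1² = 49.
m_2 = E[X²] = σ⁴ (1 + c) = 49 · (1 + 0.114754) = 49 · 1.114754 = 54.622951.
(Note m_2 − m_1² simplifies to c · σ⁴ = 0.114754 · 49.)

Var(X) = m_2 − m_1² = 54.622951 − 49 = 5.622951.


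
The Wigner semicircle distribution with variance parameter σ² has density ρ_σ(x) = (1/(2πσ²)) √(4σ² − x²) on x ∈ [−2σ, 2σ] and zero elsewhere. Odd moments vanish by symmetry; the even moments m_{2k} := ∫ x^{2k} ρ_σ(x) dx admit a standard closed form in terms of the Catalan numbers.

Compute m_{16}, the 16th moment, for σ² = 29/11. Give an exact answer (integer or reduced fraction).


By the scaled semicircle moment identity, m_{2k} = σ^{2k} · C_k with k = 8.
C_8 = (1/(k+1)) · C(2k, k) = (1/9) · C(16, 8) = (1/9) · 12870 = 1430.
σ^{2k} = (σ²)^k = (29/11)^8 = 500246412961/214358881.

Therefore m_{16} = σ^{16} · C_8 = (500246412961/214358881) · 1430 = 65032033684930/19487171.


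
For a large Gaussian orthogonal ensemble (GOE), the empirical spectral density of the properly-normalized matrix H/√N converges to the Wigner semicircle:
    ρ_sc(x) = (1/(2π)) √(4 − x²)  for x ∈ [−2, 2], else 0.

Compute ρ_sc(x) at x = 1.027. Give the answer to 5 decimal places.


ρ_sc(x) = (1/(2π)) √(4 − x²). With x = 1.027:
  4 − x² = 4 − (1.027)² = 4 − 1.054729 = 2.945271.
  √(4 − x²) = 1.716179.
  1/(2π) = 0.159155.
  ρ_sc(1.027) = 0.159155 · 1.716179 = 0.273138.

Rounded to 5 decimal places: ρ_sc(1.027) ≈ 0.27314.


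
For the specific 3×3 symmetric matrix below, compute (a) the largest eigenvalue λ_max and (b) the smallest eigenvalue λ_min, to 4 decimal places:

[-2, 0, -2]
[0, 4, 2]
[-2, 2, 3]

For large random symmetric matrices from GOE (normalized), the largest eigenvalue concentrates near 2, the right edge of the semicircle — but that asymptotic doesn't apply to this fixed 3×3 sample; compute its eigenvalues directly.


Since M is real symmetric, all three eigenvalues are real; they are the roots of det(λI − M) = λ³ − (tr M) λ² + s λ − det M, where s is the sum of the principal 2×2 minors.
tr M = -2 + 4 + 3 = 5.
s = ((-2)·4 − 0²) + ((-2)·3 − (-2)²) + (4·3 − 2²) = -8 + (-10) + 8 = -10.
det M (expand along row 1) = (-2)·8 − 0·4 + (-2)·8 = -32.
Characteristic polynomial: λ³ − 5λ² − 10λ + 32 = 0.
Substitute λ = y + (tr M)/3 = y + 1.666667 to remove the quadratic term: y³ + p·y + q = 0 with p = s − (tr M)²/3 = -18.333333 and q = −2(tr M)³/27 + (tr M)·s/3 − det M = 6.074074.
Three real roots ⇒ use the trigonometric (Viète) form: r = 2√(−p/3) = 4.944132, φ = arccos(3q/(p·r)) = arccos(-0.201034) = 1.773210 rad.
y_k = r·cos(φ/3 − 2πk/3) for k = 0, 1, 2 gives y = 4.105335, 0.333333, -4.438669.
λ_k = y_k + 1.666667 gives λ = 5.7720, 2.0000, -2.7720 (check: the sum is 5.0000 = tr M).

Hence λ_max = 5.7720 and λ_min = -2.7720.


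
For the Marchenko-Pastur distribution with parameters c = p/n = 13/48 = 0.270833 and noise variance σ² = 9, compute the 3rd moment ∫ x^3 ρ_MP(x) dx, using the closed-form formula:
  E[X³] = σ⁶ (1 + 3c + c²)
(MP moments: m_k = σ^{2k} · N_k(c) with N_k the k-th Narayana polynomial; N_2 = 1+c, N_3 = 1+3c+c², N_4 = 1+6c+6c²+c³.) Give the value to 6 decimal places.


E[X³] = σ⁶ (1 + 3c + c²) (third MP moment). With σ² = 9 (so σ⁶ = 729) and c = 13/48 = 0.270833: E[X³] = 729 · (1 + 3·0.270833 + (0.270833)²) = 729 · 1.885851.

So E[X^3] = 1374.785156.


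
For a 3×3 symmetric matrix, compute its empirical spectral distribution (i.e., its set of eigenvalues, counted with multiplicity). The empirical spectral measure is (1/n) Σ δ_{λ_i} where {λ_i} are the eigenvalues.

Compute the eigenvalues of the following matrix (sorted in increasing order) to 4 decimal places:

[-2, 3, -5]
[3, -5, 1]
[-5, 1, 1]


Since M is real symmetric, all three eigenvalues are real; they are the roots of det(λI − M) = λ³ − (tr M) λ² + s λ − det M, where s is the sum of the principal 2×2 minors.
tr M = -2 + (-5) + 1 = -6.
s = ((-2)·(-5) − 3²) + ((-2)·1 − (-5)²) + ((-5)·1 − 1²) = 1 + (-27) + (-6) = -32.
det M (expand along row 1) = (-2)·(-6) − 3·8 + (-5)·(-22) = 98.
Characteristic polynomial: λ³ + 6λ² − 32λ − 98 = 0.
Substitute λ = y + (tr M)/3 = y − 2.000000 to remove the quadratic term: y³ + p·y + q = 0 with p = s − (tr M)²/3 = -44.000000 and q = −2(tr M)³/27 + (tr M)·s/3 − det M = -18.000000.
Three real roots ⇒ use the trigonometric (Viète) form: r = 2√(−p/3) = 7.659417, φ = arccos(3q/(p·r)) = arccos(0.160231) = 1.409872 rad.
y_k = r·cos(φ/3 − 2πk/3) for k = 0, 1, 2 gives y = 6.829041, -0.410665, -6.418376.
λ_k = y_k − 2.000000 gives λ = 4.8290, -2.4107, -8.4184 (check: the sum is -6.0000 = tr M).

Eigenvalues sorted in increasing order: [-8.4184, -2.4107, 4.8290].


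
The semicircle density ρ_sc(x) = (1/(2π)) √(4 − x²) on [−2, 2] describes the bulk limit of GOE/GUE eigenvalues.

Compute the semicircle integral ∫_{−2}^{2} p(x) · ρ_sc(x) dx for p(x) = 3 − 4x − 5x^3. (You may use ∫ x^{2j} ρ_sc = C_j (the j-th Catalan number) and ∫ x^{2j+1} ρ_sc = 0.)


Write p(x) = Σ a_i x^i, split into monomials and integrate each against ρ_sc separately.
Using ∫ x^{2j} ρ_sc = C_j = (1/(j+1)) C(2j, j) (Catalan numbers) and ∫ x^{2j+1} ρ_sc = 0 (odd monomials vanish by symmetry):
  i = 0 (even): a_0 · C_{0} = 3 · 1 = 3
  i = 1 (odd): ∫ x^1 ρ_sc = 0 (vanishes)
  i = 3 (odd): ∫ x^3 ρ_sc = 0 (vanishes)

Summing the contributions: ∫_{−2}^{2} p(x) ρ_sc(x) dx = 3.


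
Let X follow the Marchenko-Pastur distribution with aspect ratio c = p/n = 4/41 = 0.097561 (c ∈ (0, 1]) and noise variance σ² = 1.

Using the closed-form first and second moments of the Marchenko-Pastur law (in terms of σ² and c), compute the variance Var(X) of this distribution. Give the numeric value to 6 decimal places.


Recall the MP moments m_1 = E[X] = σ² and m_2 = E[X²] = σ⁴ (1 + c).
m_1 = E[X] = σ² = 1, so m_1² = 1.
m_2 = E[X²] = σ⁴ (1 + c) = 1 · (1 + 0.097561) = 1 · 1.097561 = 1.097561.
(Note m_2 − m_1² simplifies to c · σ⁴ = 0.097561 · 1.)

Var(X) = m_2 − m_1² = 1.097561 − 1 = 0.097561.


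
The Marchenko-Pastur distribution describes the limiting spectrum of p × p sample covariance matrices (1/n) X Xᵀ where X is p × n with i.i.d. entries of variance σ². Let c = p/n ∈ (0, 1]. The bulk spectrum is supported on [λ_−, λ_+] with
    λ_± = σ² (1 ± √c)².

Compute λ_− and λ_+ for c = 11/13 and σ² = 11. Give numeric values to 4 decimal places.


c = 11/13 = 0.846154; √c = 0.919866.
λ_− = σ² (1 − √c)² = 11 · (1 − 0.919866)² = 11 · (0.080134)² = 0.070636.
λ_+ = σ² (1 + √c)² = 11 · (1 + 0.919866)² = 11 · (1.919866)² = 40.544749.

Rounded to 4 decimal places: λ_− ≈ 0.0706, λ_+ ≈ 40.5447.


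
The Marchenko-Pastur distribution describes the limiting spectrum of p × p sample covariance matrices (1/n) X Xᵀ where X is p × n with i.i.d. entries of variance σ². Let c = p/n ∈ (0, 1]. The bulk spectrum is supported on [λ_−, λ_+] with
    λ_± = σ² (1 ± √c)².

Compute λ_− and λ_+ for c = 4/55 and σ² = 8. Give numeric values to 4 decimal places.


c = 4/55 = 0.072727; √c = 0.269680.
λ_− = σ² (1 − √c)² = 8 · (1 − 0.269680)² = 8 · (0.730320)² = 4.266939.
λ_+ = σ² (1 + √c)² = 8 · (1 + 0.269680)² = 8 · (1.269680)² = 12.896697.

Rounded to 4 decimal places: λ_− ≈ 4.2669, λ_+ ≈ 12.8967.


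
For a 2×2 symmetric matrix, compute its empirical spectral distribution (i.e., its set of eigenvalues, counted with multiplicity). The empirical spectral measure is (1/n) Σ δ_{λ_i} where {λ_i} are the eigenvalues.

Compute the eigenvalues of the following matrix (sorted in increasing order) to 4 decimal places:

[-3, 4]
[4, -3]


Since M is real symmetric, both eigenvalues are real; they are the roots of det(λI − M) = λ² − (tr M) λ + det M.
tr M = -3 + (-3) = -6.
det M = (-3)·(-3) − 4² = 9 − 16 = -7.
Characteristic polynomial: λ² + 6λ − 7 = 0.
Discriminant Δ = (tr M)² − 4·det M = 36 − (-28) = 64; √Δ = 8.000000.
λ = (tr M ± √Δ)/2 = (-6 ± 8.000000)/2, giving (tr M − √Δ)/2 = -7.0000 and (tr M + √Δ)/2 = 1.0000.

Eigenvalues sorted in increasing order: [-7.0000, 1.0000].


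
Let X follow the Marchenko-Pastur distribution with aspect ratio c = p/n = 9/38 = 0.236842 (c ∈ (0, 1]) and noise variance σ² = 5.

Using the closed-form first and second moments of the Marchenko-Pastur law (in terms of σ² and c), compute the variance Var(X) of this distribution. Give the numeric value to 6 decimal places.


Recall the MP moments m_1 = E[X] = σ² and m_2 = E[X²] = σ⁴ (1 + c).
m_1 = E[X] = σ² = 5, so m_1² = 25.
m_2 = E[X²] = σ⁴ (1 + c) = 25 · (1 + 0.236842) = 25 · 1.236842 = 30.921053.
(Note m_2 − m_1² simplifies to c · σ⁴ = 0.236842 · 25.)

Var(X) = m_2 − m_1² = 30.921053 − 25 = 5.921053.


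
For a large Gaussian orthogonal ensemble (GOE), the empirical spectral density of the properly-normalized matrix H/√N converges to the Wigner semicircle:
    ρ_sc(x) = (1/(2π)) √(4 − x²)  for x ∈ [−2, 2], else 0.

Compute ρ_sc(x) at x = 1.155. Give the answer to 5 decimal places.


ρ_sc(x) = (1/(2π)) √(4 − x²). With x = 1.155:
  4 − x² = 4 − (1.155)² = 4 − 1.334025 = 2.665975.
  √(4 − x²) = 1.632781.
  1/(2π) = 0.159155.
  ρ_sc(1.155) = 0.159155 · 1.632781 = 0.259865.

Rounded to 5 decimal places: ρ_sc(1.155) ≈ 0.25987.


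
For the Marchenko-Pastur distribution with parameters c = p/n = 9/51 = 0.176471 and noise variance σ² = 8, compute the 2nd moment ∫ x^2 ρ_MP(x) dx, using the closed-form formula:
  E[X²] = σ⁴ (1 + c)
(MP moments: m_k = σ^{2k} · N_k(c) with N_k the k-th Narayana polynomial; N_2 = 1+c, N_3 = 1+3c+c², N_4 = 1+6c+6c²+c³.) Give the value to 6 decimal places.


E[X²] = σ⁴ (1 + c) (second MP moment). With σ² = 8 (so σ⁴ = 64) and c = 9/51 = 0.176471: E[X²] = 64 · (1 + 0.176471) = 64 · 1.176471.

So E[X^2] = 75.294118.


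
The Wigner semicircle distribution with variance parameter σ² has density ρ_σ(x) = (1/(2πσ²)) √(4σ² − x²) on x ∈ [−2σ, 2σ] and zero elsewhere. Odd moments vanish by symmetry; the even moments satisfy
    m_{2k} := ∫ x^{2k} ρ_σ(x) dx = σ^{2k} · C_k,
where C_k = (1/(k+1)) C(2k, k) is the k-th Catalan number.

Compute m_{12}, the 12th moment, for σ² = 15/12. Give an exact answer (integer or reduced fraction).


By the scaled semicircle moment identity, m_{2k} = σ^{2k} · C_k with k = 6.
C_6 = (1/(k+1)) · C(2k, k) = (1/7) · C(12, 6) = (1/7) · 924 = 132.
σ^{2k} = (σ²)^k = (15/12)^6 = 15625/4096.

Therefore m_{12} = σ^{12} · C_6 = (15625/4096) · 132 = 515625/1024.


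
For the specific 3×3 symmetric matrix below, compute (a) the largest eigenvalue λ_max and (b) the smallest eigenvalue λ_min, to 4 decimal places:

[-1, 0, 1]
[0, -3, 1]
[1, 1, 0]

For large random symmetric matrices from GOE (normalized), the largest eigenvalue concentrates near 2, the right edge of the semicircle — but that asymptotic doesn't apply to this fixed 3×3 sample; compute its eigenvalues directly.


Since M is real symmetric, all three eigenvalues are real; they are the roots of det(λI − M) = λ³ − (tr M) λ² + s λ − det M, where s is the sum of the principal 2×2 minors.
tr M = -1 + (-3) + 0 = -4.
s = ((-1)·(-3) − 0²) + ((-1)·0 − 1²) + ((-3)·0 − 1²) = 3 + (-1) + (-1) = 1.
det M (expand along row 1) = (-1)·(-1) − 0·(-1) + 1·3 = 4.
Characteristic polynomial: λ³ + 4λ² + λ − 4 = 0.
Substitute λ = y + (tr M)/3 = y − 1.333333 to remove the quadratic term: y³ + p·y + q = 0 with p = s − (tr M)²/3 = -4.333333 and q = −2(tr M)³/27 + (tr M)·s/3 − det M = -0.592593.
Three real roots ⇒ use the trigonometric (Viète) form: r = 2√(−p/3) = 2.403701, φ = arccos(3q/(p·r)) = arccos(0.170677) = 1.399280 rad.
y_k = r·cos(φ/3 − 2πk/3) for k = 0, 1, 2 gives y = 2.146940, -0.137350, -2.009590.
λ_k = y_k − 1.333333 gives λ = 0.8136, -1.4707, -3.3429 (check: the sum is -4.0000 = tr M).

Hence λ_max = 0.8136 and λ_min = -3.3429.


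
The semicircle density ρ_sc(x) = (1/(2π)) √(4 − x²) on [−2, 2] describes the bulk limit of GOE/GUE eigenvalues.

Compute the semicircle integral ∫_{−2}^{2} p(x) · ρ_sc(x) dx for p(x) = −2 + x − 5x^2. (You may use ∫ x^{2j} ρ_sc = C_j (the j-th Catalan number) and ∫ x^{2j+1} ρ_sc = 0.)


Write p(x) = Σ a_i x^i, split into monomials and integrate each against ρ_sc separately.
Using ∫ x^{2j} ρ_sc = C_j = (1/(j+1)) C(2j, j) (Catalan numbers) and ∫ x^{2j+1} ρ_sc = 0 (odd monomials vanish by symmetry):
  i = 0 (even): a_0 · C_{0} = -2 · 1 = -2
  i = 1 (odd): ∫ x^1 ρ_sc = 0 (vanishes)
  i = 2 (even): a_2 · C_{1} = -5 · 1 = -5

Summing the contributions: ∫_{−2}^{2} p(x) ρ_sc(x) dx = (-2) + (-5) = -7.
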